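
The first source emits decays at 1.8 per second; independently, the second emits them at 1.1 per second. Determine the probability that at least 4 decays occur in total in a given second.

Independent Poisson processes superpose: combined rate λ = 1.8 + 1.1 = 2.9 per second.
So μ = 2.9.
P(N ≥ 4) = 1 − P(N ≤ 3) ≈ 0.3304.

0.3304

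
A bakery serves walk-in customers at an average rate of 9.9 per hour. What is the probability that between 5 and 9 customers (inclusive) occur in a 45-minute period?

0.6473

Over the interval, μ = 9.9 × 0.75 = 7.425 (a 45-minute period = 0.75 hours).
P(5 ≤ N ≤ 9) = Σ_{j=5}^{9} e^(−7.425) · 7.425^j/j! ≈ 0.6473.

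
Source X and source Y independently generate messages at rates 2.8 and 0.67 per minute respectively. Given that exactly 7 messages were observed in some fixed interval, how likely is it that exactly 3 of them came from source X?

Given the total, each event is independently from source X with probability p = λ_X/(λ_X+λ_Y) = 2.8/3.47 ≈ 0.8069.
So K ~ Binomial(7, 2.8/3.47): P(K = 3) = C(7,3) · (2.8/3.47)^3 · (0.67/3.47)^4 ≈ 0.0256.

0.0256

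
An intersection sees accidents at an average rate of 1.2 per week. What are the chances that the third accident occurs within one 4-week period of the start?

Over the interval, μ = 1.2 × 4 = 4.8 (a 4-week period = 4 weeks).
The third arrival falls in the interval iff at least 3 events occur there: P(S_3 ≤ t) = P(N ≥ 3) = 1 − P(N ≤ 2) ≈ 0.8575.

0.8575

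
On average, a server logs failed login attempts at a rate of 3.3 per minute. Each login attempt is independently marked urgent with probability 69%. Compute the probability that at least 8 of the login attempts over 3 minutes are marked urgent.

0.3761

Thinning: the login attempts that are marked urgent themselves form a Poisson process with rate 0.69 × 3.3 = 2.277 per minute.
Over the interval, μ = 2.277 × 3 = 6.831 (3 minutes).
P(N ≥ 8) = 1 − P(N ≤ 7) ≈ 0.3761.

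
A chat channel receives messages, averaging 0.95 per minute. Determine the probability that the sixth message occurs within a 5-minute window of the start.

0.3403

Over the interval, μ = 0.95 × 5 = 4.75 (a 5-minute window = 5 minutes).
The sixth arrival falls in the interval iff at least 6 events occur there: P(S_6 ≤ t) = P(N ≥ 6) = 1 − P(N ≤ 5) ≈ 0.3403.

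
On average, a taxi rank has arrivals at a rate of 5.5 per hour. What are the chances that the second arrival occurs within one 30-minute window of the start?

Over the interval, μ = 5.5 × 0.5 = 2.75 (a 30-minute window = 0.5 hours).
The second arrival falls in the interval iff at least 2 events occur there: P(S_2 ≤ t) = P(N ≥ 2) = 1 − P(N ≤ 1) ≈ 0.7603.

0.7603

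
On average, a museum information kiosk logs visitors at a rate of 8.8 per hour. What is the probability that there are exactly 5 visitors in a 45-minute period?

Over the interval, μ = 8.8 × 0.75 = 6.6 (a 45-minute period = 0.75 hours).
P(N = 5) = e^(−μ) μ^5/5! = e^(−6.6) · 6.6^5/120 ≈ 0.1420.

0.1420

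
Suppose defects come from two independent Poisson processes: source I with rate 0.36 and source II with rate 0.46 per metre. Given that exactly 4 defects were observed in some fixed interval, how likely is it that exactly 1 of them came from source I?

0.3100

Given the total, each event is independently from source I with probability p = λ_I/(λ_I+λ_II) = 0.36/0.82 ≈ 0.4390.
So K ~ Binomial(4, 0.36/0.82): P(K = 1) = C(4,1) · (0.36/0.82)^1 · (0.46/0.82)^3 ≈ 0.3100.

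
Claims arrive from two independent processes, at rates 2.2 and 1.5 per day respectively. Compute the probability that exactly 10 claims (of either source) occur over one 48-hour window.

0.0829

Independent Poisson processes superpose: combined rate λ = 2.2 + 1.5 = 3.7 per day.
Over the interval, μ = 3.7 × 2 = 7.4 (a 48-hour window = 2 days).
P(N = 10) = e^(−7.4) · 7.4^10/10! ≈ 0.0829.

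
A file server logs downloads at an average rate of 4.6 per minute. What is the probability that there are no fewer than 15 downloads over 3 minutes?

Over the interval, μ = 4.6 × 3 = 13.8 (3 minutes).
P(N ≥ 15) = 1 − P(N ≤ 14) = 1 − Σ_{j=0}^{14} e^(−μ) μ^j/j! ≈ 0.4084.

0.4084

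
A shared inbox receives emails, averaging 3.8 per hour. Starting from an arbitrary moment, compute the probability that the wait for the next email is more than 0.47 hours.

The wait for the next event is exponential with rate λ = 3.8 per hour.
P(T > 0.47) = e^(−λt) = e^(−3.8 × 0.47) = e^(−1.786) ≈ 0.1676.

0.1676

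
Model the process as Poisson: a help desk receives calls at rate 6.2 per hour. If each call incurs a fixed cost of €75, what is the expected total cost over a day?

E[N] = 6.2 × 24 = 148.8 (a day = 24 hours); E[cost] = 148.8 × €75 = €11160.

€11160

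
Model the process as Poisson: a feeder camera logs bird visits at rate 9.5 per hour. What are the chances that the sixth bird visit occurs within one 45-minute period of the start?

Over the interval, μ = 9.5 × 0.75 = 7.125 (a 45-minute period = 0.75 hours).
The sixth arrival falls in the interval iff at least 6 events occur there: P(S_6 ≤ t) = P(N ≥ 6) = 1 − P(N ≤ 5) ≈ 0.7150.

0.7150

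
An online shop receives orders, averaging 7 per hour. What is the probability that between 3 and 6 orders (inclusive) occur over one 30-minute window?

Over the interval, μ = 7 × 0.5 = 3.5 (a 30-minute window = 0.5 hours).
P(3 ≤ N ≤ 6) = Σ_{j=3}^{6} e^(−3.5) · 3.5^j/j! ≈ 0.6139.

0.6139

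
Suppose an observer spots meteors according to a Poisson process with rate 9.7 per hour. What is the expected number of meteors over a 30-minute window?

E[N] = λt = 9.7 × 0.5 = 4.85 (a 30-minute window = 0.5 hours).

4.85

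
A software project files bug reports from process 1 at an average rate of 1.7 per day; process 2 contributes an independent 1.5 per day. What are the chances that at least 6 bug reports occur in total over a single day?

0.1054

Independent Poisson processes superpose: combined rate λ = 1.7 + 1.5 = 3.2 per day.
So μ = 3.2.
P(N ≥ 6) = 1 − P(N ≤ 5) ≈ 0.1054.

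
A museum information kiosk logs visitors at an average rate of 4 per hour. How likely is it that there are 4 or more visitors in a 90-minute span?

Over the interval, μ = 4 × 1.5 = 6 (a 90-minute span = 1.5 hours).
P(N ≥ 4) = 1 − P(N ≤ 3) = 1 − Σ_{j=0}^{3} e^(−μ) μ^j/j! ≈ 0.8488.

0.8488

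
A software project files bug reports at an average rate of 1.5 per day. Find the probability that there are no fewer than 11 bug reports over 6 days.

Over the interval, μ = 1.5 × 6 = 9 (6 days).
P(N ≥ 11) = 1 − P(N ≤ 10) = 1 − Σ_{j=0}^{10} e^(−μ) μ^j/j! ≈ 0.2940.

0.2940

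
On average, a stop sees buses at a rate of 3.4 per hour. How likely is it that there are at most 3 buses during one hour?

With mean μ = 3.4 per hour,
P(N ≤ 3) = Σ_{j=0}^{3} e^(−μ) μ^j/j! ≈ 0.5584.

0.5584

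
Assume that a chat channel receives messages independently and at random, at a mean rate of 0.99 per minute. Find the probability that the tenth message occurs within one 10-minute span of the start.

Over the interval, μ = 0.99 × 10 = 9.9 (a 10-minute span = 10 minutes).
The tenth arrival falls in the interval iff at least 10 events occur there: P(S_10 ≤ t) = P(N ≥ 10) = 1 − P(N ≤ 9) ≈ 0.5295.

0.5295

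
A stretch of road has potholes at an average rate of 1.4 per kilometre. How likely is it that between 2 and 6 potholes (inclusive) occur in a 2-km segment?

Over the interval, μ = 1.4 × 2 = 2.8 (a 2-km segment = 2 kilometres).
P(2 ≤ N ≤ 6) = Σ_{j=2}^{6} e^(−2.8) · 2.8^j/j! ≈ 0.7445.

0.7445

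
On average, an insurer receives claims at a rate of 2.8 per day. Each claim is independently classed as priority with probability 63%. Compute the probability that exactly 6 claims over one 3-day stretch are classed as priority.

0.1535

Thinning: the claims that are classed as priority themselves form a Poisson process with rate 0.63 × 2.8 = 1.764 per day.
Over the interval, μ = 1.764 × 3 = 5.292 (a 3-day stretch = 3 days).
P(N = 6) = e^(−5.292) · 5.292^6/6! ≈ 0.1535.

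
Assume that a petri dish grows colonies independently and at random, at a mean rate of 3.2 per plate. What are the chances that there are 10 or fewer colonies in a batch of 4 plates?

Over the interval, μ = 3.2 × 4 = 12.8 (a batch of 4 plates = 4 plates).
P(N ≤ 10) = Σ_{j=0}^{10} e^(−μ) μ^j/j! ≈ 0.2693.

0.2693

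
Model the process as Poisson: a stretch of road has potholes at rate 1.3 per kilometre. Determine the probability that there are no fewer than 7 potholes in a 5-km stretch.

Over the interval, μ = 1.3 × 5 = 6.5 (a 5-km stretch = 5 kilometres).
P(N ≥ 7) = 1 − P(N ≤ 6) = 1 − Σ_{j=0}^{6} e^(−μ) μ^j/j! ≈ 0.4735.

0.4735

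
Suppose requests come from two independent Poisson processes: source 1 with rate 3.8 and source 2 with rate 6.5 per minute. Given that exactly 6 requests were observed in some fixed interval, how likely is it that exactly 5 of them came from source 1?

0.0259

Given the total, each event is independently from source 1 with probability p = λ_1/(λ_1+λ_2) = 3.8/10.3 ≈ 0.3689.
So K ~ Binomial(6, 3.8/10.3): P(K = 5) = C(6,5) · (3.8/10.3)^5 · (6.5/10.3)^1 ≈ 0.0259.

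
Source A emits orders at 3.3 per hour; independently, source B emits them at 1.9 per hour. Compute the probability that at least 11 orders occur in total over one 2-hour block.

Independent Poisson processes superpose: combined rate λ = 3.3 + 1.9 = 5.2 per hour.
Over the interval, μ = 5.2 × 2 = 10.4 (a 2-hour block = 2 hours).
P(N ≥ 11) = 1 − P(N ≤ 10) ≈ 0.4669.

0.4669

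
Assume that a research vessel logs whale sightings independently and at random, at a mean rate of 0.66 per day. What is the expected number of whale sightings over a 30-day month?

19.8

E[N] = λt = 0.66 × 30 = 19.8 (a 30-day month = 30 days).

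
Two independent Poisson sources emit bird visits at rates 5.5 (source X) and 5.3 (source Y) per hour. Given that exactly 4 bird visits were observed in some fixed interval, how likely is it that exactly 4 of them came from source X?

Given the total, each event is independently from source X with probability p = λ_X/(λ_X+λ_Y) = 5.5/10.8 ≈ 0.5093.
So K ~ Binomial(4, 5.5/10.8): P(K = 4) = C(4,4) · (5.5/10.8)^4 · (5.3/10.8)^0 ≈ 0.0673.

0.0673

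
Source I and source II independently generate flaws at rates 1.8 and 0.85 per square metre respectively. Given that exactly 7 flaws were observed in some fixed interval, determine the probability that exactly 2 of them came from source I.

0.0329

Given the total, each event is independently from source I with probability p = λ_I/(λ_I+λ_II) = 1.8/2.65 ≈ 0.6792.
So K ~ Binomial(7, 1.8/2.65): P(K = 2) = C(7,2) · (1.8/2.65)^2 · (0.85/2.65)^5 ≈ 0.0329.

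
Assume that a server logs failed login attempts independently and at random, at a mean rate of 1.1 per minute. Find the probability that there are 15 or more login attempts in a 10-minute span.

0.1460

Over the interval, μ = 1.1 × 10 = 11 (a 10-minute span = 10 minutes).
P(N ≥ 15) = 1 − P(N ≤ 14) = 1 − Σ_{j=0}^{14} e^(−μ) μ^j/j! ≈ 0.1460.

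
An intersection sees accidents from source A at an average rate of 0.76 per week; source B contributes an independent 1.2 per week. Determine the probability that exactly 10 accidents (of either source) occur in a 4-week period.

0.0952

Independent Poisson processes superpose: combined rate λ = 0.76 + 1.2 = 1.96 per week.
Over the interval, μ = 1.96 × 4 = 7.84 (a 4-week period = 4 weeks).
P(N = 10) = e^(−7.84) · 7.84^10/10! ≈ 0.0952.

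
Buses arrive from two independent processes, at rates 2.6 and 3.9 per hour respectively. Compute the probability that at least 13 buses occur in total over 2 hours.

0.5369

Independent Poisson processes superpose: combined rate λ = 2.6 + 3.9 = 6.5 per hour.
Over the interval, μ = 6.5 × 2 = 13 (2 hours).
P(N ≥ 13) = 1 − P(N ≤ 12) ≈ 0.5369.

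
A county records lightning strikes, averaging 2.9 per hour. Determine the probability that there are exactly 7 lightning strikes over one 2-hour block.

0.1326

Over the interval, μ = 2.9 × 2 = 5.8 (a 2-hour block = 2 hours).
P(N = 7) = e^(−μ) μ^7/7! = e^(−5.8) · 5.8^7/5040 ≈ 0.1326.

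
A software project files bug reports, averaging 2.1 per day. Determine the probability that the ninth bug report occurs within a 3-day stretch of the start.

Over the interval, μ = 2.1 × 3 = 6.3 (a 3-day stretch = 3 days).
The ninth arrival falls in the interval iff at least 9 events occur there: P(S_9 ≤ t) = P(N ≥ 9) = 1 − P(N ≤ 8) ≈ 0.1852.

0.1852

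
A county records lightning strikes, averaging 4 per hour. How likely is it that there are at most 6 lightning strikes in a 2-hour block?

0.3134

Over the interval, μ = 4 × 2 = 8 (a 2-hour block = 2 hours).
P(N ≤ 6) = Σ_{j=0}^{6} e^(−μ) μ^j/j! ≈ 0.3134.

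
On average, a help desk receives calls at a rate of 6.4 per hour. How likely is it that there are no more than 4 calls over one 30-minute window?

0.7806

Over the interval, μ = 6.4 × 0.5 = 3.2 (a 30-minute window = 0.5 hours).
P(N ≤ 4) = Σ_{j=0}^{4} e^(−μ) μ^j/j! ≈ 0.7806.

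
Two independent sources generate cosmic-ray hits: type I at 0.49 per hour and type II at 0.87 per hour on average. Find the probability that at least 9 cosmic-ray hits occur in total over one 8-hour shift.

Independent Poisson processes superpose: combined rate λ = 0.49 + 0.87 = 1.36 per hour.
Over the interval, μ = 1.36 × 8 = 10.88 (an 8-hour shift = 8 hours).
P(N ≥ 9) = 1 − P(N ≤ 8) ≈ 0.7572.

0.7572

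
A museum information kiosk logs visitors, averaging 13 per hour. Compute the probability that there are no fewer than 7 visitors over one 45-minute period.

0.8533

Over the interval, μ = 13 × 0.75 = 9.75 (a 45-minute period = 0.75 hours).
P(N ≥ 7) = 1 − P(N ≤ 6) = 1 − Σ_{j=0}^{6} e^(−μ) μ^j/j! ≈ 0.8533.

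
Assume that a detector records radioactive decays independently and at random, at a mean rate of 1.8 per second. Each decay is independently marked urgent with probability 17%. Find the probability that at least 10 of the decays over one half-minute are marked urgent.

0.4363

Thinning: the decays that are marked urgent themselves form a Poisson process with rate 0.17 × 1.8 = 0.306 per second.
Over the interval, μ = 0.306 × 30 = 9.18 (a half-minute = 30 seconds).
P(N ≥ 10) = 1 − P(N ≤ 9) ≈ 0.4363.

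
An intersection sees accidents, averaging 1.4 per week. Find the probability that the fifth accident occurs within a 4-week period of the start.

Over the interval, μ = 1.4 × 4 = 5.6 (a 4-week period = 4 weeks).
The fifth arrival falls in the interval iff at least 5 events occur there: P(S_5 ≤ t) = P(N ≥ 5) = 1 − P(N ≤ 4) ≈ 0.6578.

0.6578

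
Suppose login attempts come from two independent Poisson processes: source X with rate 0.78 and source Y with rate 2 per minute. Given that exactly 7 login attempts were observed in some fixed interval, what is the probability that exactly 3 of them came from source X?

0.2071

Given the total, each event is independently from source X with probability p = λ_X/(λ_X+λ_Y) = 0.78/2.78 ≈ 0.2806.
So K ~ Binomial(7, 0.78/2.78): P(K = 3) = C(7,3) · (0.78/2.78)^3 · (2/2.78)^4 ≈ 0.2071.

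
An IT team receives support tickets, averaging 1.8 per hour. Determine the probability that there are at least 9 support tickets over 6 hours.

0.7498

Over the interval, μ = 1.8 × 6 = 10.8 (6 hours).
P(N ≥ 9) = 1 − P(N ≤ 8) = 1 − Σ_{j=0}^{8} e^(−μ) μ^j/j! ≈ 0.7498.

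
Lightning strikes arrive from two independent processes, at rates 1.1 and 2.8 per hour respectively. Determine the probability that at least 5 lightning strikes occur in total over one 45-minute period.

0.1723

Independent Poisson processes superpose: combined rate λ = 1.1 + 2.8 = 3.9 per hour.
Over the interval, μ = 3.9 × 0.75 = 2.925 (a 45-minute period = 0.75 hours).
P(N ≥ 5) = 1 − P(N ≤ 4) ≈ 0.1723.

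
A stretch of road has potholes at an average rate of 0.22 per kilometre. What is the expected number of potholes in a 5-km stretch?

E[N] = λt = 0.22 × 5 = 1.1 (a 5-km stretch = 5 kilometres).

1.1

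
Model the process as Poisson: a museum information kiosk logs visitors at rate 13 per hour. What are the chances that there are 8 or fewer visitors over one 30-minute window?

Over the interval, μ = 13 × 0.5 = 6.5 (a 30-minute window = 0.5 hours).
P(N ≤ 8) = Σ_{j=0}^{8} e^(−μ) μ^j/j! ≈ 0.7916.

0.7916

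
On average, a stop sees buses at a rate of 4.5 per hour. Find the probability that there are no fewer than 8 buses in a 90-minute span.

0.3641

Over the interval, μ = 4.5 × 1.5 = 6.75 (a 90-minute span = 1.5 hours).
P(N ≥ 8) = 1 − P(N ≤ 7) = 1 − Σ_{j=0}^{7} e^(−μ) μ^j/j! ≈ 0.3641.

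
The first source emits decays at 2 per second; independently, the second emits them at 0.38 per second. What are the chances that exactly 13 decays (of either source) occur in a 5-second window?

0.1046

Independent Poisson processes superpose: combined rate λ = 2 + 0.38 = 2.38 per second.
Over the interval, μ = 2.38 × 5 = 11.9 (a 5-second window = 5 seconds).
P(N = 13) = e^(−11.9) · 11.9^13/13! ≈ 0.1046.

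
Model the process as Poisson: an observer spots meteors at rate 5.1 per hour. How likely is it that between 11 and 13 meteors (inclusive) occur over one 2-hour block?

0.2914

Over the interval, μ = 5.1 × 2 = 10.2 (a 2-hour block = 2 hours).
P(11 ≤ N ≤ 13) = Σ_{j=11}^{13} e^(−10.2) · 10.2^j/j! ≈ 0.2914.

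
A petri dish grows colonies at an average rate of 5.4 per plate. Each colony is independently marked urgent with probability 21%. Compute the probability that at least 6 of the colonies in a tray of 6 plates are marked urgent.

Thinning: the colonies that are marked urgent themselves form a Poisson process with rate 0.21 × 5.4 = 1.134 per plate.
Over the interval, μ = 1.134 × 6 = 6.804 (a tray of 6 plates = 6 plates).
P(N ≥ 6) = 1 − P(N ≤ 5) ≈ 0.6736.

0.6736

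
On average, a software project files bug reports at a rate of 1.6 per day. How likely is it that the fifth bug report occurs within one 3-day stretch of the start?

Over the interval, μ = 1.6 × 3 = 4.8 (a 3-day stretch = 3 days).
The fifth arrival falls in the interval iff at least 5 events occur there: P(S_5 ≤ t) = P(N ≥ 5) = 1 − P(N ≤ 4) ≈ 0.5237.

0.5237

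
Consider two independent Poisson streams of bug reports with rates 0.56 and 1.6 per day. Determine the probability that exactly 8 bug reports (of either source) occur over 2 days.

Independent Poisson processes superpose: combined rate λ = 0.56 + 1.6 = 2.16 per day.
Over the interval, μ = 2.16 × 2 = 4.32 (2 days).
P(N = 8) = e^(−4.32) · 4.32^8/8! ≈ 0.0400.

0.0400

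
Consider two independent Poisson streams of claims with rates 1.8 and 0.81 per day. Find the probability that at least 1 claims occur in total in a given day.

0.9265

Independent Poisson processes superpose: combined rate λ = 1.8 + 0.81 = 2.61 per day.
So μ = 2.61.
P(N ≥ 1) = 1 − P(N ≤ 0) ≈ 0.9265.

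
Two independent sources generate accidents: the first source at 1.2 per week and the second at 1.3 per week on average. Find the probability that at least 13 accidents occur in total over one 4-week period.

0.2084

Independent Poisson processes superpose: combined rate λ = 1.2 + 1.3 = 2.5 per week.
Over the interval, μ = 2.5 × 4 = 10 (a 4-week period = 4 weeks).
P(N ≥ 13) = 1 − P(N ≤ 12) ≈ 0.2084.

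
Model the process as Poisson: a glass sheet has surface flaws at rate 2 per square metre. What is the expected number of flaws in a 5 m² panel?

E[N] = λt = 2 × 5 = 10 (a 5 m² panel = 5 square metres).

10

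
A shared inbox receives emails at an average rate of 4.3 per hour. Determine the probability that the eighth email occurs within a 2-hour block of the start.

Over the interval, μ = 4.3 × 2 = 8.6 (a 2-hour block = 2 hours).
The eighth arrival falls in the interval iff at least 8 events occur there: P(S_8 ≤ t) = P(N ≥ 8) = 1 − P(N ≤ 7) ≈ 0.6272.

0.6272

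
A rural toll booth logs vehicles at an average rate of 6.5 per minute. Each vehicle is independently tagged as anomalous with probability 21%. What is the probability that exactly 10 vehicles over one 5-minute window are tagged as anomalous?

0.0656

Thinning: the vehicles that are tagged as anomalous themselves form a Poisson process with rate 0.21 × 6.5 = 1.365 per minute.
Over the interval, μ = 1.365 × 5 = 6.825 (a 5-minute window = 5 minutes).
P(N = 10) = e^(−6.825) · 6.825^10/10! ≈ 0.0656.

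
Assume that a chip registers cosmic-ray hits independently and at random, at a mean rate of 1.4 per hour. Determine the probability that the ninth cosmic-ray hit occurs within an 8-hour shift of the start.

0.7853

Over the interval, μ = 1.4 × 8 = 11.2 (an 8-hour shift = 8 hours).
The ninth arrival falls in the interval iff at least 9 events occur there: P(S_9 ≤ t) = P(N ≥ 9) = 1 − P(N ≤ 8) ≈ 0.7853.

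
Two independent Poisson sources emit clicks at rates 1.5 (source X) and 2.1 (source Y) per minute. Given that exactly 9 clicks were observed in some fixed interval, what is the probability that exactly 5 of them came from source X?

Given the total, each event is independently from source X with probability p = λ_X/(λ_X+λ_Y) = 1.5/3.6 ≈ 0.4167.
So K ~ Binomial(9, 1.5/3.6): P(K = 5) = C(9,5) · (1.5/3.6)^5 · (2.1/3.6)^4 ≈ 0.1832.

0.1832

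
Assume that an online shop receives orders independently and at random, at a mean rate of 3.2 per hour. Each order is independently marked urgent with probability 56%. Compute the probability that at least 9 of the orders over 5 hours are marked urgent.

Thinning: the orders that are marked urgent themselves form a Poisson process with rate 0.56 × 3.2 = 1.792 per hour.
Over the interval, μ = 1.792 × 5 = 8.96 (5 hours).
P(N ≥ 9) = 1 − P(N ≤ 8) ≈ 0.5391.

0.5391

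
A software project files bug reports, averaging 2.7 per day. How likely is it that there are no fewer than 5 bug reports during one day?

With mean μ = 2.7 per day,
P(N ≥ 5) = 1 − P(N ≤ 4) = 1 − Σ_{j=0}^{4} e^(−μ) μ^j/j! ≈ 0.1371.

0.1371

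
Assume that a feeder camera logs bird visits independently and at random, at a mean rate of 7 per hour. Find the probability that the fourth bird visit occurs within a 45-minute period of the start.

Over the interval, μ = 7 × 0.75 = 5.25 (a 45-minute period = 0.75 hours).
The fourth arrival falls in the interval iff at least 4 events occur there: P(S_4 ≤ t) = P(N ≥ 4) = 1 − P(N ≤ 3) ≈ 0.7683.

0.7683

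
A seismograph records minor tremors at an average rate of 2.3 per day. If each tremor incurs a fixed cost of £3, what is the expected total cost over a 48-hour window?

E[N] = 2.3 × 2 = 4.6 (a 48-hour window = 2 days); E[cost] = 4.6 × £3 = £13.8.

£13.8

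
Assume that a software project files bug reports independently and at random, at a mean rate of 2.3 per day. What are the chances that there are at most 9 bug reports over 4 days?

0.5611

Over the interval, μ = 2.3 × 4 = 9.2 (4 days).
P(N ≤ 9) = Σ_{j=0}^{9} e^(−μ) μ^j/j! ≈ 0.5611.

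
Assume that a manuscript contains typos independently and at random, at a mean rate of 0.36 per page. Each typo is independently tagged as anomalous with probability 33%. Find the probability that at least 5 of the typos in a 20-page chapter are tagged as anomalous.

Thinning: the typos that are tagged as anomalous themselves form a Poisson process with rate 0.33 × 0.36 = 0.1188 per page.
Over the interval, μ = 0.1188 × 20 = 2.376 (a 20-page chapter = 20 pages).
P(N ≥ 5) = 1 − P(N ≤ 4) ≈ 0.0929.

0.0929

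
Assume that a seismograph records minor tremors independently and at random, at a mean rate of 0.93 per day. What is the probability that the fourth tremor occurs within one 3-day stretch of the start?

0.3058

Over the interval, μ = 0.93 × 3 = 2.79 (a 3-day stretch = 3 days).
The fourth arrival falls in the interval iff at least 4 events occur there: P(S_4 ≤ t) = P(N ≥ 4) = 1 − P(N ≤ 3) ≈ 0.3058.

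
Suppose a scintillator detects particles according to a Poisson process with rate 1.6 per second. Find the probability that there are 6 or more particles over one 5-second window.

Over the interval, μ = 1.6 × 5 = 8 (a 5-second window = 5 seconds).
P(N ≥ 6) = 1 − P(N ≤ 5) = 1 − Σ_{j=0}^{5} e^(−μ) μ^j/j! ≈ 0.8088.

0.8088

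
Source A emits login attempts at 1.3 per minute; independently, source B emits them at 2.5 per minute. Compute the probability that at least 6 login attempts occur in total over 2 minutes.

Independent Poisson processes superpose: combined rate λ = 1.3 + 2.5 = 3.8 per minute.
Over the interval, μ = 3.8 × 2 = 7.6 (2 minutes).
P(N ≥ 6) = 1 − P(N ≤ 5) ≈ 0.7693.

0.7693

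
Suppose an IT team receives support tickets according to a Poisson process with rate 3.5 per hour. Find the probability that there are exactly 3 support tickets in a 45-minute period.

Over the interval, μ = 3.5 × 0.75 = 2.625 (a 45-minute period = 0.75 hours).
P(N = 3) = e^(−μ) μ^3/3! = e^(−2.625) · 2.625^3/6 ≈ 0.2184.

0.2184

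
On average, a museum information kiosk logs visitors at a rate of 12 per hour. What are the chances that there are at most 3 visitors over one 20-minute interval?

0.4335

Over the interval, μ = 12 × 1/3 = 4 (a 20-minute interval = 1/3 hours).
P(N ≤ 3) = Σ_{j=0}^{3} e^(−μ) μ^j/j! ≈ 0.4335.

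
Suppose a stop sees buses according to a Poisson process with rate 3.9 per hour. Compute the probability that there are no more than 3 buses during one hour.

With mean μ = 3.9 per hour,
P(N ≤ 3) = Σ_{j=0}^{3} e^(−μ) μ^j/j! ≈ 0.4532.

0.4532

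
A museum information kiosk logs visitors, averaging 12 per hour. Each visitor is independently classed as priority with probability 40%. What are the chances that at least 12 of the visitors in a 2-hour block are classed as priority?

Thinning: the visitors that are classed as priority themselves form a Poisson process with rate 0.4 × 12 = 4.8 per hour.
Over the interval, μ = 4.8 × 2 = 9.6 (a 2-hour block = 2 hours).
P(N ≥ 12) = 1 − P(N ≤ 11) ≈ 0.2588.

0.2588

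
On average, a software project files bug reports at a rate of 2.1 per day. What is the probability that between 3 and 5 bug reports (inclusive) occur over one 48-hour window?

Over the interval, μ = 2.1 × 2 = 4.2 (a 48-hour window = 2 days).
P(3 ≤ N ≤ 5) = Σ_{j=3}^{5} e^(−4.2) · 4.2^j/j! ≈ 0.5429.

0.5429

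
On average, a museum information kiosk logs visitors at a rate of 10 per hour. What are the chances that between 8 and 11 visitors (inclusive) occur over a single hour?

With mean μ = 10 per hour,
P(8 ≤ N ≤ 11) = Σ_{j=8}^{11} e^(−10) · 10^j/j! ≈ 0.4766.

0.4766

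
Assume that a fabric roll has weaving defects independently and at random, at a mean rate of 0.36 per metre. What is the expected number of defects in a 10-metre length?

E[N] = λt = 0.36 × 10 = 3.6 (a 10-metre length = 10 metres).

3.6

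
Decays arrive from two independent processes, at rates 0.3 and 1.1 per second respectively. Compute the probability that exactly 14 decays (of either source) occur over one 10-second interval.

0.1060

Independent Poisson processes superpose: combined rate λ = 0.3 + 1.1 = 1.4 per second.
Over the interval, μ = 1.4 × 10 = 14 (a 10-second interval = 10 seconds).
P(N = 14) = e^(−14) · 14^14/14! ≈ 0.1060.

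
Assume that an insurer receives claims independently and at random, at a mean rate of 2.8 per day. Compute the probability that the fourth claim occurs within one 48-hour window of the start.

0.8094

Over the interval, μ = 2.8 × 2 = 5.6 (a 48-hour window = 2 days).
The fourth arrival falls in the interval iff at least 4 events occur there: P(S_4 ≤ t) = P(N ≥ 4) = 1 − P(N ≤ 3) ≈ 0.8094.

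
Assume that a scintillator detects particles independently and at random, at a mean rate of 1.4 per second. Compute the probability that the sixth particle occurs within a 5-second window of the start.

Over the interval, μ = 1.4 × 5 = 7 (a 5-second window = 5 seconds).
The sixth arrival falls in the interval iff at least 6 events occur there: P(S_6 ≤ t) = P(N ≥ 6) = 1 − P(N ≤ 5) ≈ 0.6993.

0.6993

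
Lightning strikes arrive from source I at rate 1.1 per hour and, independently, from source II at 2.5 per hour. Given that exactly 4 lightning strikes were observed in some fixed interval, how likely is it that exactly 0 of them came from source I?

Given the total, each event is independently from source I with probability p = λ_I/(λ_I+λ_II) = 1.1/3.6 ≈ 0.3056.
So K ~ Binomial(4, 1.1/3.6): P(K = 0) = C(4,0) · (1.1/3.6)^0 · (2.5/3.6)^4 ≈ 0.2326.

0.2326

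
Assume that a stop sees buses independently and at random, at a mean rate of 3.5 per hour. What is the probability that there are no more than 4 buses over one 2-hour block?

Over the interval, μ = 3.5 × 2 = 7 (a 2-hour block = 2 hours).
P(N ≤ 4) = Σ_{j=0}^{4} e^(−μ) μ^j/j! ≈ 0.1730.

0.1730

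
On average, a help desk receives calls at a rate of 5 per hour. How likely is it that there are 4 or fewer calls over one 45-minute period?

0.6775

Over the interval, μ = 5 × 0.75 = 3.75 (a 45-minute period = 0.75 hours).
P(N ≤ 4) = Σ_{j=0}^{4} e^(−μ) μ^j/j! ≈ 0.6775.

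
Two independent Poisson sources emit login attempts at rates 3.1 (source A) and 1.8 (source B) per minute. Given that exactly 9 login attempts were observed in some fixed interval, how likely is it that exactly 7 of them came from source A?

0.1971

Given the total, each event is independently from source A with probability p = λ_A/(λ_A+λ_B) = 3.1/4.9 ≈ 0.6327.
So K ~ Binomial(9, 3.1/4.9): P(K = 7) = C(9,7) · (3.1/4.9)^7 · (1.8/4.9)^2 ≈ 0.1971.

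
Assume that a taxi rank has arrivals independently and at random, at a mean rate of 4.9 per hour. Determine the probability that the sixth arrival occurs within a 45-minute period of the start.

Over the interval, μ = 4.9 × 0.75 = 3.675 (a 45-minute period = 0.75 hours).
The sixth arrival falls in the interval iff at least 6 events occur there: P(S_6 ≤ t) = P(N ≥ 6) = 1 − P(N ≤ 5) ≈ 0.1664.

0.1664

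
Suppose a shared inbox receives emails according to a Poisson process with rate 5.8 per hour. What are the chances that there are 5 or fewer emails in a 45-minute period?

Over the interval, μ = 5.8 × 0.75 = 4.35 (a 45-minute period = 0.75 hours).
P(N ≤ 5) = Σ_{j=0}^{5} e^(−μ) μ^j/j! ≈ 0.7283.

0.7283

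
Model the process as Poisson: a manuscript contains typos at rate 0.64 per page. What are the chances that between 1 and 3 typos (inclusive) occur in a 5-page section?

0.5618

Over the interval, μ = 0.64 × 5 = 3.2 (a 5-page section = 5 pages).
P(1 ≤ N ≤ 3) = Σ_{j=1}^{3} e^(−3.2) · 3.2^j/j! ≈ 0.5618.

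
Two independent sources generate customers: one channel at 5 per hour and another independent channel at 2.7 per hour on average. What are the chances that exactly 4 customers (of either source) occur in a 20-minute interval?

Independent Poisson processes superpose: combined rate λ = 5 + 2.7 = 7.7 per hour.
Over the interval, μ = 7.7 × 1/3 ≈ 2.56667 (a 20-minute interval = 1/3 hours).
P(N = 4) = e^(−2.56667) · 2.56667^4/4! ≈ 0.1389.

0.1389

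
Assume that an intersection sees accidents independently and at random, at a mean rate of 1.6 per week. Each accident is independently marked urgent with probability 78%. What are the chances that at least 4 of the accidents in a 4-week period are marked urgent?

Thinning: the accidents that are marked urgent themselves form a Poisson process with rate 0.78 × 1.6 = 1.248 per week.
Over the interval, μ = 1.248 × 4 = 4.992 (a 4-week period = 4 weeks).
P(N ≥ 4) = 1 − P(N ≤ 3) ≈ 0.7338.

0.7338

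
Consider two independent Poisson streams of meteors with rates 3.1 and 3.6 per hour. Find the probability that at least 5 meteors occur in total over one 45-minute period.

0.5639

Independent Poisson processes superpose: combined rate λ = 3.1 + 3.6 = 6.7 per hour.
Over the interval, μ = 6.7 × 0.75 = 5.025 (a 45-minute period = 0.75 hours).
P(N ≥ 5) = 1 − P(N ≤ 4) ≈ 0.5639.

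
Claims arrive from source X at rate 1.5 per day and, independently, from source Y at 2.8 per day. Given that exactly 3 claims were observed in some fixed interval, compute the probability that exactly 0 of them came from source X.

Given the total, each event is independently from source X with probability p = λ_X/(λ_X+λ_Y) = 1.5/4.3 ≈ 0.3488.
So K ~ Binomial(3, 1.5/4.3): P(K = 0) = C(3,0) · (1.5/4.3)^0 · (2.8/4.3)^3 ≈ 0.2761.

0.2761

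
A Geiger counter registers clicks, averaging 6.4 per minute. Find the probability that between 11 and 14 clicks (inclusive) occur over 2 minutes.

Over the interval, μ = 6.4 × 2 = 12.8 (2 minutes).
P(11 ≤ N ≤ 14) = Σ_{j=11}^{14} e^(−12.8) · 12.8^j/j! ≈ 0.4261.

0.4261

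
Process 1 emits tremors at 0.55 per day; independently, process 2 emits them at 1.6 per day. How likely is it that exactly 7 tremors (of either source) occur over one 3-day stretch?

Independent Poisson processes superpose: combined rate λ = 0.55 + 1.6 = 2.15 per day.
Over the interval, μ = 2.15 × 3 = 6.45 (a 3-day stretch = 3 days).
P(N = 7) = e^(−6.45) · 6.45^7/7! ≈ 0.1456.

0.1456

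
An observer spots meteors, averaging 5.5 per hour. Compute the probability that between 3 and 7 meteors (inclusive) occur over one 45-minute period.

Over the interval, μ = 5.5 × 0.75 = 4.125 (a 45-minute period = 0.75 hours).
P(3 ≤ N ≤ 7) = Σ_{j=3}^{7} e^(−4.125) · 4.125^j/j! ≈ 0.7207.

0.7207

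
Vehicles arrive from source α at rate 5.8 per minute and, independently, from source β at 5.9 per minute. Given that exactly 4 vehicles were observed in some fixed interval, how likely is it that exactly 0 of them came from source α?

0.0647

Given the total, each event is independently from source α with probability p = λ_α/(λ_α+λ_β) = 5.8/11.7 ≈ 0.4957.
So K ~ Binomial(4, 5.8/11.7): P(K = 0) = C(4,0) · (5.8/11.7)^0 · (5.9/11.7)^4 ≈ 0.0647.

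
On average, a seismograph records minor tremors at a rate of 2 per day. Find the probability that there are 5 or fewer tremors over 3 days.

0.4457

Over the interval, μ = 2 × 3 = 6 (3 days).
P(N ≤ 5) = Σ_{j=0}^{5} e^(−μ) μ^j/j! ≈ 0.4457.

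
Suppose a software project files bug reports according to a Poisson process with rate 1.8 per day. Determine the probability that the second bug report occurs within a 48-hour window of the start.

Over the interval, μ = 1.8 × 2 = 3.6 (a 48-hour window = 2 days).
The second arrival falls in the interval iff at least 2 events occur there: P(S_2 ≤ t) = P(N ≥ 2) = 1 − P(N ≤ 1) ≈ 0.8743.

0.8743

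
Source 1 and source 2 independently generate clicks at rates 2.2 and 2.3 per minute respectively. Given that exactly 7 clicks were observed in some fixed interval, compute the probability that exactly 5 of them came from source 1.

Given the total, each event is independently from source 1 with probability p = λ_1/(λ_1+λ_2) = 2.2/4.5 ≈ 0.4889.
So K ~ Binomial(7, 2.2/4.5): P(K = 5) = C(7,5) · (2.2/4.5)^5 · (2.3/4.5)^2 ≈ 0.1532.

0.1532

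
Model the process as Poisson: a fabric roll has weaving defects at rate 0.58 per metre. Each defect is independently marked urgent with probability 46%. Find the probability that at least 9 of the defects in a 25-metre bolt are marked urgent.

Thinning: the defects that are marked urgent themselves form a Poisson process with rate 0.46 × 0.58 = 0.2668 per metre.
Over the interval, μ = 0.2668 × 25 = 6.67 (a 25-metre bolt = 25 metres).
P(N ≥ 9) = 1 − P(N ≤ 8) ≈ 0.2290.

0.2290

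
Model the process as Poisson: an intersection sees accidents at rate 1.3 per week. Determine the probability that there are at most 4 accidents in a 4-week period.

0.4061

Over the interval, μ = 1.3 × 4 = 5.2 (a 4-week period = 4 weeks).
P(N ≤ 4) = Σ_{j=0}^{4} e^(−μ) μ^j/j! ≈ 0.4061.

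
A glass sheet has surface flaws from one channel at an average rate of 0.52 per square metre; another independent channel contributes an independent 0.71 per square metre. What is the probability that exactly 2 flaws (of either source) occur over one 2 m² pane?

Independent Poisson processes superpose: combined rate λ = 0.52 + 0.71 = 1.23 per square metre.
Over the interval, μ = 1.23 × 2 = 2.46 (a 2 m² pane = 2 square metres).
P(N = 2) = e^(−2.46) · 2.46^2/2! ≈ 0.2585.

0.2585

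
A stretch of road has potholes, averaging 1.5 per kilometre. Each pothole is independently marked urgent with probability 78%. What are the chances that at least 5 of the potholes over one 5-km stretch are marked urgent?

0.6944

Thinning: the potholes that are marked urgent themselves form a Poisson process with rate 0.78 × 1.5 = 1.17 per kilometre.
Over the interval, μ = 1.17 × 5 = 5.85 (a 5-km stretch = 5 kilometres).
P(N ≥ 5) = 1 − P(N ≤ 4) ≈ 0.6944.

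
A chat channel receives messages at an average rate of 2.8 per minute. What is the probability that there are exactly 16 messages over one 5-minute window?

Over the interval, μ = 2.8 × 5 = 14 (a 5-minute window = 5 minutes).
P(N = 16) = e^(−μ) μ^16/16! = e^(−14) · 14^16/20922789888000 ≈ 0.0866.

0.0866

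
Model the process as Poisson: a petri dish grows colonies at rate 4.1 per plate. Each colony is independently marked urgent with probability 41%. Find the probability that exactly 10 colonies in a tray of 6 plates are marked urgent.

0.1251

Thinning: the colonies that are marked urgent themselves form a Poisson process with rate 0.41 × 4.1 = 1.681 per plate.
Over the interval, μ = 1.681 × 6 = 10.086 (a tray of 6 plates = 6 plates).
P(N = 10) = e^(−10.086) · 10.086^10/10! ≈ 0.1251.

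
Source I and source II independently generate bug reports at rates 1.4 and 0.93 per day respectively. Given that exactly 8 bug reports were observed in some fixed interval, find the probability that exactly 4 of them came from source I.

Given the total, each event is independently from source I with probability p = λ_I/(λ_I+λ_II) = 1.4/2.33 ≈ 0.6009.
So K ~ Binomial(8, 1.4/2.33): P(K = 4) = C(8,4) · (1.4/2.33)^4 · (0.93/2.33)^4 ≈ 0.2316.

0.2316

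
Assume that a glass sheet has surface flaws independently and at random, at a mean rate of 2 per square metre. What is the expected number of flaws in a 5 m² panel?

E[N] = λt = 2 × 5 = 10 (a 5 m² panel = 5 square metres).

10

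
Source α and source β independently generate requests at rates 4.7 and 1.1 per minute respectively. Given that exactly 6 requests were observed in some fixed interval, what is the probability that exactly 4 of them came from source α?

0.2326

Given the total, each event is independently from source α with probability p = λ_α/(λ_α+λ_β) = 4.7/5.8 ≈ 0.8103.
So K ~ Binomial(6, 4.7/5.8): P(K = 4) = C(6,4) · (4.7/5.8)^4 · (1.1/5.8)^2 ≈ 0.2326.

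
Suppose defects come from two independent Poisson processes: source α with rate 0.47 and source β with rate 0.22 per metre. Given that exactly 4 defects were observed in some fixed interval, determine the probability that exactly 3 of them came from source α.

Given the total, each event is independently from source α with probability p = λ_α/(λ_α+λ_β) = 0.47/0.69 ≈ 0.6812.
So K ~ Binomial(4, 0.47/0.69): P(K = 3) = C(4,3) · (0.47/0.69)^3 · (0.22/0.69)^1 ≈ 0.4031.

0.4031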